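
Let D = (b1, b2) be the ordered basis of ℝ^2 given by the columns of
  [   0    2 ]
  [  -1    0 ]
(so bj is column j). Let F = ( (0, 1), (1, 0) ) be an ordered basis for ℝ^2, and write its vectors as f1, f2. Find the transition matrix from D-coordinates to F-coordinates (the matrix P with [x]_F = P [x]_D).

Column j of P is [bj]_F, since P maps D-coordinates to F-coordinates.
Expressing b1 in F: b1 = -f1 + 0·f2, so column 1 of P is (-1, 0).
Doing the same for each bj gives P = [[-1, 0], [0, 2]].

[[-1, 0], [0, 2]]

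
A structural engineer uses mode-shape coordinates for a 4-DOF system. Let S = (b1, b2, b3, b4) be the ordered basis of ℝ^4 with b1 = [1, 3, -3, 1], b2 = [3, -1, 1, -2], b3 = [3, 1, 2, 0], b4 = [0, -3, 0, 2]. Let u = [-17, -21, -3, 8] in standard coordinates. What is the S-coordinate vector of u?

[-2, -1, -4, 4]

We seek scalars with c_1 b1 + ... + c_4 b4 = u; equivalently solve M c = u where the columns of M are b1, ..., b4.
Solving this 4x4 system gives c = (-2, -1, -4, 4).
Check: -2b1 - b2 - 4b3 + 4b4 = [-17, -21, -3, 8].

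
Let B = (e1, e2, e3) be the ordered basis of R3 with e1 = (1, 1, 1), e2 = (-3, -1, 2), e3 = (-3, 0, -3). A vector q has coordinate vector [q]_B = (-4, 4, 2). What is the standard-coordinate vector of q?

(-22, -8, -2)

By definition q = -4e1 + 4e2 + 2e3.
Summing componentwise gives (-22, -8, -2).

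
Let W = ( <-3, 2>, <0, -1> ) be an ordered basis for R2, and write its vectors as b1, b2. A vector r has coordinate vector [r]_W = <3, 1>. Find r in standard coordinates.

<-9, 5>

r = M [r]_W, where M has columns b1, b2.
Carrying out the matrix-vector product, r = <-9, 5>.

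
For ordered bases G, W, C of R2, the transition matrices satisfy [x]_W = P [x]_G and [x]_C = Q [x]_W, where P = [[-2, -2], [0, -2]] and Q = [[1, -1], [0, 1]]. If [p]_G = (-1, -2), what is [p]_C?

Apply P to get W-coordinates (6, 4), then Q to get C-coordinates.
The result is [p]_C = (2, 4).

(2, 4)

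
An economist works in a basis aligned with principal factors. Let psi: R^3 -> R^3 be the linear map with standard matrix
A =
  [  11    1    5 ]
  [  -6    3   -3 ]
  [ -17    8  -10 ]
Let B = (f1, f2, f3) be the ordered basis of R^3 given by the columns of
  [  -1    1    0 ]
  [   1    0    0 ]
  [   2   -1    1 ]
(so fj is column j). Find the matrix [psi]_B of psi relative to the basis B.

The j-th column of [psi]_B is [psi(fj)]_B.
psi(f1) = A f1 = <0, 3, 5> = 3f1 + 3f2 + 2f3, so column 1 is <3, 3, 2>.
Repeating for f2, f3 and assembling the columns gives [[3, -3, -3], [3, 3, 2], [2, 2, -2]].

[[3, -3, -3], [3, 3, 2], [2, 2, -2]]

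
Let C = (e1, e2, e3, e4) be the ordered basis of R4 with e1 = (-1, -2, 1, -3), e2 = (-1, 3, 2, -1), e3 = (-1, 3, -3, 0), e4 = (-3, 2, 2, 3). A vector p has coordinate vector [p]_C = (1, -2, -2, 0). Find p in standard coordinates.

(3, -14, 3, -1)

p = M [p]_C, where M has columns e1, ..., e4.
Carrying out the matrix-vector product, p = (3, -14, 3, -1).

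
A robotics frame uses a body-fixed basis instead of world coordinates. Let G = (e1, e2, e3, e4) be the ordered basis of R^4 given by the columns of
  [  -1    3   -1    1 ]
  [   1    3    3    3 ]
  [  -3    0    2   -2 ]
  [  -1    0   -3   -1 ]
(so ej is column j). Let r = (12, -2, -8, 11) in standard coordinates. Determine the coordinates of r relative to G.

We seek scalars with c_1 e1 + ... + c_4 e4 = r; equivalently solve M c = r where the columns of M are e1, ..., e4.
Row-reducing the augmented matrix [M | r] gives c = (-2, 1, -4, 3).
Check: -2e1 + e2 - 4e3 + 3e4 = (12, -2, -8, 11).

(-2, 1, -4, 3)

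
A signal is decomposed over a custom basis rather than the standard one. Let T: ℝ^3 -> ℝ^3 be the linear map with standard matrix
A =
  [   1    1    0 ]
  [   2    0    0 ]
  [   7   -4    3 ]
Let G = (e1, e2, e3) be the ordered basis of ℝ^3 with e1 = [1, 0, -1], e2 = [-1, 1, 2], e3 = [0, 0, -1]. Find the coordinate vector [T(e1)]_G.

Column 1 of [T]_G is the G-coordinate vector of T(e1).
In standard coordinates T(e1) = A e1 = [1, 2, 4].
Converting to G: [1, 2, 4] = 3e1 + 2e2 - 3e3, so the coordinate vector is [3, 2, -3].

[3, 2, -3]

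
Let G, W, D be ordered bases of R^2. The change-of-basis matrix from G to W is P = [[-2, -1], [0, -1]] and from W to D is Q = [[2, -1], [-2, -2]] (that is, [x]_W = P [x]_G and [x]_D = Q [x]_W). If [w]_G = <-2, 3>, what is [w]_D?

Apply P to get W-coordinates <1, -3>, then Q to get D-coordinates.
The result is [w]_D = <5, 4>.

<5, 4>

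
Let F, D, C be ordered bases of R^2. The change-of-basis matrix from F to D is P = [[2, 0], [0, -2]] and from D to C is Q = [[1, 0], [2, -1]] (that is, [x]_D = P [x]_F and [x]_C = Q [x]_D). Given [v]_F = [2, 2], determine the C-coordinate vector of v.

[4, 12]

Apply P to get D-coordinates [4, -4], then Q to get C-coordinates.
The result is [v]_C = [4, 12].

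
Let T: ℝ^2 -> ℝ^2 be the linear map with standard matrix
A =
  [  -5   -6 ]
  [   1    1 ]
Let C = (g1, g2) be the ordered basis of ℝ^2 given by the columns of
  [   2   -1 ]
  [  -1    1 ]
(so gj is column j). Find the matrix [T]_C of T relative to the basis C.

With P the matrix whose columns are g1, g2, [T]_C = P^(-1) A P.
Column by column: T(g1) = A g1 = (-4, 1); its C-coordinates (-3, -2) give column 1.
Continuing for each basis vector yields [T]_C = [[-3, -1], [-2, -1]].

[[-3, -1], [-2, -1]]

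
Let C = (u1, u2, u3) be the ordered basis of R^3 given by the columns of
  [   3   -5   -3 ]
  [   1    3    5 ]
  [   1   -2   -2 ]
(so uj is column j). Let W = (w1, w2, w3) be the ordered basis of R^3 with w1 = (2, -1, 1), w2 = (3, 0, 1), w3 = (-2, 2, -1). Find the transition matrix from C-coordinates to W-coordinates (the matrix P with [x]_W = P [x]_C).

Let M have columns uj and N have columns wj. Then for every x, N [x]_W = x = M [x]_C, so P = N^(-1) M.
Since det N = 1, N^(-1) has integer entries; multiplying gives P = [[1, 1, -1], [1, -1, 1], [1, 2, 2]].

[[1, 1, -1], [1, -1, 1], [1, 2, 2]]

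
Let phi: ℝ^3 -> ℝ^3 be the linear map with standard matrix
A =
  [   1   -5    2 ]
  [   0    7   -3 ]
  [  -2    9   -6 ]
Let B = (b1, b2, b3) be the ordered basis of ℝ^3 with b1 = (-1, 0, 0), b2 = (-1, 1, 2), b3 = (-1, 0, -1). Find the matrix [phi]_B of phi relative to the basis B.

[[3, -2, 2], [0, 1, 3], [-2, 3, -2]]

The j-th column of [phi]_B is [phi(bj)]_B.
phi(b1) = A b1 = (-1, 0, 2) = 3b1 + 0·b2 - 2b3, so column 1 is (3, 0, -2).
Repeating for b2, b3 and assembling the columns gives [[3, -2, 2], [0, 1, 3], [-2, 3, -2]].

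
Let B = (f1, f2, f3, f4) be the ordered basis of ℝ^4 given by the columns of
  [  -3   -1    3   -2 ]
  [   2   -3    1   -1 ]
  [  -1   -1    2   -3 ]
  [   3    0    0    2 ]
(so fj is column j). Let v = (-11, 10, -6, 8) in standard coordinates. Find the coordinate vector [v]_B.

(2, -3, -2, 1)

Write v = c_1 f1 + ... + c_4 f4 and solve for the c_i.
Solving this 4x4 system gives c = (2, -3, -2, 1).
Check: 2f1 - 3f2 - 2f3 + f4 = (-11, 10, -6, 8).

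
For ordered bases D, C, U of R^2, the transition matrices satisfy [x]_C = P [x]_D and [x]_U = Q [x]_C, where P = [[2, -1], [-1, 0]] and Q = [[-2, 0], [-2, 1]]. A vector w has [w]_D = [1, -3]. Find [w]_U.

[-10, -11]

Apply P to get C-coordinates [5, -1], then Q to get U-coordinates.
The result is [w]_U = [-10, -11].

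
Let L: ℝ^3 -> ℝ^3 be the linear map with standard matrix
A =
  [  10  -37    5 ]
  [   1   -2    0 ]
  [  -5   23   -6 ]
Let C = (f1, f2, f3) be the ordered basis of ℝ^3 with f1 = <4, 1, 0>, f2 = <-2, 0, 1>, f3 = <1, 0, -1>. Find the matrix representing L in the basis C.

[[2, -2, 1], [2, 3, -2], [-1, -1, -3]]

Let P have columns f1, ..., f3. Then [L]_C = P^(-1) A P.
Here det P = -1, so P^(-1) is integer; computing A P first and then P^(-1)(A P) gives [[2, -2, 1], [2, 3, -2], [-1, -1, -3]].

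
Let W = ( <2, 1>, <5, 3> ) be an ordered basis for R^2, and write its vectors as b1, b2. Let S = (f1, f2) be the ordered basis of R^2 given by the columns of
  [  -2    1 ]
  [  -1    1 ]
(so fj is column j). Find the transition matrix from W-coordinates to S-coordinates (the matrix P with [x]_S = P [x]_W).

[[-1, -2], [0, 1]]

Column j of P is [bj]_S, since P maps W-coordinates to S-coordinates.
Expressing b1 in S: b1 = -f1 + 0·f2, so column 1 of P is <-1, 0>.
Doing the same for each bj gives P = [[-1, -2], [0, 1]].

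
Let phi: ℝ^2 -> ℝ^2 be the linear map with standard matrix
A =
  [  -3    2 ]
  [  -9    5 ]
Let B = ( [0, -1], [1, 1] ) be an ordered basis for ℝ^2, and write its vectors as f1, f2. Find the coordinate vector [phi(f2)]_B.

Compute phi(f2) = A f2 = [-1, -4] in standard coordinates.
Then write this in B-coordinates: solve for y in y_1 f1 + y_2 f2 = [-1, -4].
This gives y = [3, -1], which is column 2 of [phi]_B.

[3, -1]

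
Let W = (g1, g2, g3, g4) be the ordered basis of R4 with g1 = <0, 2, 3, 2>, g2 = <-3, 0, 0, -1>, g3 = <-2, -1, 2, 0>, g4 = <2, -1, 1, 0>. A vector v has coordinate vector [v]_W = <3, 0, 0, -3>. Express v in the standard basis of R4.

<-6, 9, 6, 6>

The coordinates say v = 3g1 + 0·g2 + 0·g3 - 3g4; adding the scaled basis vectors gives <-6, 9, 6, 6>.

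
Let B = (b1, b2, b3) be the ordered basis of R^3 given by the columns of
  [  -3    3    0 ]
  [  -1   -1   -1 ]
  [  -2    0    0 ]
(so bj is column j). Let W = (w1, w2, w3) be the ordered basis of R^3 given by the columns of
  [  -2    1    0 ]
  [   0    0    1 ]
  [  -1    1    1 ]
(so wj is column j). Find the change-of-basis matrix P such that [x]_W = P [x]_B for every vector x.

Let M have columns bj and N have columns wj. Then for every x, N [x]_W = x = M [x]_B, so P = N^(-1) M.
Since det N = 1, N^(-1) has integer entries; multiplying gives P = [[2, -2, 1], [1, -1, 2], [-1, -1, -1]].

[[2, -2, 1], [1, -1, 2], [-1, -1, -1]]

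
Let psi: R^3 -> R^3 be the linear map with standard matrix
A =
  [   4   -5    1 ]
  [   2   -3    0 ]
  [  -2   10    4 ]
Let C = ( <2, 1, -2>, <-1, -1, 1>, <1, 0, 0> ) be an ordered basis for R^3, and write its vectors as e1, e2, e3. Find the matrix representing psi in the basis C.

[[1, 3, 0], [0, 2, -2], [-1, -2, 2]]

The j-th column of [psi]_C is [psi(ej)]_C.
psi(e1) = A e1 = <1, 1, -2> = e1 + 0·e2 - e3, so column 1 is <1, 0, -1>.
Repeating for e2, e3 and assembling the columns gives [[1, 3, 0], [0, 2, -2], [-1, -2, 2]].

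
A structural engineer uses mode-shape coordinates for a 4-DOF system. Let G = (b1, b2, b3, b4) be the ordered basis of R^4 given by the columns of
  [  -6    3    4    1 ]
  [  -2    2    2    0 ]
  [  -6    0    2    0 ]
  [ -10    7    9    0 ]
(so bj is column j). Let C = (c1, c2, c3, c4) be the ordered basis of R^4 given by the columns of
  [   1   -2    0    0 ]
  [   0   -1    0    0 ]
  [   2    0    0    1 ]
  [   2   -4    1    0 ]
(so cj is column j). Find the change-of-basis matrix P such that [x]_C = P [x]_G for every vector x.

Column j of P is [bj]_C, since P maps G-coordinates to C-coordinates.
Expressing b1 in C: b1 = -2c1 + 2c2 + 2c3 - 2c4, so column 1 of P is (-2, 2, 2, -2).
Doing the same for each bj gives P = [[-2, -1, 0, 1], [2, -2, -2, 0], [2, 1, 1, -2], [-2, 2, 2, -2]].

[[-2, -1, 0, 1], [2, -2, -2, 0], [2, 1, 1, -2], [-2, 2, 2, -2]]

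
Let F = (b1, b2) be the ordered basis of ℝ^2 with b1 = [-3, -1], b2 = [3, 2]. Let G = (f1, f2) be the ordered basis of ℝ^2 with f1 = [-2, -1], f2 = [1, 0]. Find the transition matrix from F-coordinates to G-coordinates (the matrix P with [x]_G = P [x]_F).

Let M have columns bj and N have columns fj. Then for every x, N [x]_G = x = M [x]_F, so P = N^(-1) M.
Since det N = 1, N^(-1) has integer entries; multiplying gives P = [[1, -2], [-1, -1]].

[[1, -2], [-1, -1]]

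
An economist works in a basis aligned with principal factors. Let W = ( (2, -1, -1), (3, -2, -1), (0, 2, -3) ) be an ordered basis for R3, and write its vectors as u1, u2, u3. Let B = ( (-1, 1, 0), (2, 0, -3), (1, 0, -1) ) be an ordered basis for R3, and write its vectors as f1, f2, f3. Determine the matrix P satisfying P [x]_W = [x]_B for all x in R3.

Column j of P is [uj]_B, since P maps W-coordinates to B-coordinates.
Expressing u1 in B: u1 = -f1 + 0·f2 + f3, so column 1 of P is (-1, 0, 1).
Doing the same for each uj gives P = [[-1, -2, 2], [0, 0, 1], [1, 1, 0]].

[[-1, -2, 2], [0, 0, 1], [1, 1, 0]]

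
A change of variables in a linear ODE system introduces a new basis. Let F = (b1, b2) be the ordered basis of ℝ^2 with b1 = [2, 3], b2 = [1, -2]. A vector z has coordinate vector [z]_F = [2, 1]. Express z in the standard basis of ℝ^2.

The coordinates say z = 2b1 + b2; adding the scaled basis vectors gives [5, 4].

[5, 4]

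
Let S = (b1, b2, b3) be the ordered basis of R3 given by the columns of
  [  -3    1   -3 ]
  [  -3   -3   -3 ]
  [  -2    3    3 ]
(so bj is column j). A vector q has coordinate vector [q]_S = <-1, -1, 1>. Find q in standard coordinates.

By definition q = -b1 - b2 + b3.
Summing componentwise gives <-1, 3, 2>.

<-1, 3, 2>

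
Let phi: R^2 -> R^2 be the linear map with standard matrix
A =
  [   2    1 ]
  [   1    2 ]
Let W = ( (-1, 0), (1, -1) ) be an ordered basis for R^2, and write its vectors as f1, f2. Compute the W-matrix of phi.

The j-th column of [phi]_W is [phi(fj)]_W.
phi(f1) = A f1 = (-2, -1) = 3f1 + f2, so column 1 is (3, 1).
Repeating for f2 and assembling the columns gives [[3, 0], [1, 1]].

[[3, 0], [1, 1]]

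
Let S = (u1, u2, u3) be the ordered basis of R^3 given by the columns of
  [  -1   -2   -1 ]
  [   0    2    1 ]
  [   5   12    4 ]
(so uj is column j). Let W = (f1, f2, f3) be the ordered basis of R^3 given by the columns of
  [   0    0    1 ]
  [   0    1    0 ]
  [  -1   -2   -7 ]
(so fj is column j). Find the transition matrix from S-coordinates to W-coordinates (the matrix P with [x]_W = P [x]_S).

[[2, -2, 1], [0, 2, 1], [-1, -2, -1]]

Let M have columns uj and N have columns fj. Then for every x, N [x]_W = x = M [x]_S, so P = N^(-1) M.
Since det N = 1, N^(-1) has integer entries; multiplying gives P = [[2, -2, 1], [0, 2, 1], [-1, -2, -1]].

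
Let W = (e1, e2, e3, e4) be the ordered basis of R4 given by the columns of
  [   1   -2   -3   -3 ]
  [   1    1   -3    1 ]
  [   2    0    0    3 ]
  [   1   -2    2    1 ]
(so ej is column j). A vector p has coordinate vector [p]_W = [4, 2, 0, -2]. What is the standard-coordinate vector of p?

[6, 4, 2, -2]

The coordinates say p = 4e1 + 2e2 + 0·e3 - 2e4; adding the scaled basis vectors gives [6, 4, 2, -2].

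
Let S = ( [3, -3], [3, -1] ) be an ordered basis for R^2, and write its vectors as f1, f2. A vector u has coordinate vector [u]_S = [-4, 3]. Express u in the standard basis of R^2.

[-3, 9]

u = M [u]_S, where M has columns f1, f2.
Carrying out the matrix-vector product, u = [-3, 9].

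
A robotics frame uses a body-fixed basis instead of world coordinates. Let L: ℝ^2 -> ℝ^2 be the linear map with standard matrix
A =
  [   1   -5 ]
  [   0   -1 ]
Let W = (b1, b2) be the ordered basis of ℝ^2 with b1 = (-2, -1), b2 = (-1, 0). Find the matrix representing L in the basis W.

The j-th column of [L]_W is [L(bj)]_W.
L(b1) = A b1 = (3, 1) = -b1 - b2, so column 1 is (-1, -1).
Repeating for b2 and assembling the columns gives [[-1, 0], [-1, 1]].

[[-1, 0], [-1, 1]]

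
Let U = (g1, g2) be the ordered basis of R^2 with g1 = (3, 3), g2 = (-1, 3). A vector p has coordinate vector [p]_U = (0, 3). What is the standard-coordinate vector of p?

(-3, 9)

The coordinates say p = 0·g1 + 3g2; adding the scaled basis vectors gives (-3, 9).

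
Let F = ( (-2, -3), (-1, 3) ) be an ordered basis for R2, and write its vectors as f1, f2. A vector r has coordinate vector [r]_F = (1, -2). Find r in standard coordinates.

The coordinates say r = f1 - 2f2; adding the scaled basis vectors gives (0, -9).

(0, -9)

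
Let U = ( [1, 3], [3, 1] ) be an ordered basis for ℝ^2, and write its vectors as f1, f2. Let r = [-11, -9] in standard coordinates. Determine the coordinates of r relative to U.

Write r = c_1 f1 + c_2 f2 and solve for the c_i.
System: c_1 + 3c_2 = -11, 3c_1 + c_2 = -9; solving gives c_1 = -2, c_2 = -3.
Check: -2f1 - 3f2 = [-11, -9].

[-2, -3]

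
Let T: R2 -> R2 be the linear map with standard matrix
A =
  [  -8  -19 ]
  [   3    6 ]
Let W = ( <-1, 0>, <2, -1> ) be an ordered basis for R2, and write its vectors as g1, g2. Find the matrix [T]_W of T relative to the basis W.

Let P have columns g1, g2. Then [T]_W = P^(-1) A P.
Here det P = 1, so P^(-1) is integer; computing A P first and then P^(-1)(A P) gives [[-2, -3], [3, 0]].

[[-2, -3], [3, 0]]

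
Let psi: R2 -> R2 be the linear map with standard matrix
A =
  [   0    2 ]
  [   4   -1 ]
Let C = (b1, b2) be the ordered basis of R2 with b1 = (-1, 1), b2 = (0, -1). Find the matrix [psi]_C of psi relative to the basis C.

With P the matrix whose columns are b1, b2, [psi]_C = P^(-1) A P.
Column by column: psi(b1) = A b1 = (2, -5); its C-coordinates (-2, 3) give column 1.
Continuing for each basis vector yields [psi]_C = [[-2, 2], [3, 1]].

[[-2, 2], [3, 1]]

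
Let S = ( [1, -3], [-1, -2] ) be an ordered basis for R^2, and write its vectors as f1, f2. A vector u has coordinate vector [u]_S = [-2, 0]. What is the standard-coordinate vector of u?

u = M [u]_S, where M has columns f1, f2.
Carrying out the matrix-vector product, u = [-2, 6].

[-2, 6]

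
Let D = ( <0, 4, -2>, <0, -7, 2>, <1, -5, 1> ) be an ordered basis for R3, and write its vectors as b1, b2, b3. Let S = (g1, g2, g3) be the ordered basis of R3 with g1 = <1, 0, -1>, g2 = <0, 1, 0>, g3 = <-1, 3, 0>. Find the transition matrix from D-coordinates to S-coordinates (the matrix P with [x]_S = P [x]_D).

[[2, -2, -1], [-2, -1, 1], [2, -2, -2]]

Column j of P is [bj]_S, since P maps D-coordinates to S-coordinates.
Expressing b1 in S: b1 = 2g1 - 2g2 + 2g3, so column 1 of P is <2, -2, 2>.
Doing the same for each bj gives P = [[2, -2, -1], [-2, -1, 1], [2, -2, -2]].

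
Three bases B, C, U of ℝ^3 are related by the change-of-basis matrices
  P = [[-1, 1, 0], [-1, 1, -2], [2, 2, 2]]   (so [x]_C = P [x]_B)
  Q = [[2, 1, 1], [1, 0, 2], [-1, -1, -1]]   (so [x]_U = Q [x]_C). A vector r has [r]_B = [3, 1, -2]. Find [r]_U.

[2, 6, -4]

Apply P to get C-coordinates [-2, 2, 4], then Q to get U-coordinates.
The result is [r]_U = [2, 6, -4].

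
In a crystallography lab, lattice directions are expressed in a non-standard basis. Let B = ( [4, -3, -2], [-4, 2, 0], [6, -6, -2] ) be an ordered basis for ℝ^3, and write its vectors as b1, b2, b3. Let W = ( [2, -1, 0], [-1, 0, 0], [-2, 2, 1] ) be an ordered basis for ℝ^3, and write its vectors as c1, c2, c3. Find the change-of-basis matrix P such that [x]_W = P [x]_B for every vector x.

Let M have columns bj and N have columns cj. Then for every x, N [x]_W = x = M [x]_B, so P = N^(-1) M.
Since det N = -1, N^(-1) has integer entries; multiplying gives P = [[-1, -2, 2], [-2, 0, 2], [-2, 0, -2]].

[[-1, -2, 2], [-2, 0, 2], [-2, 0, -2]]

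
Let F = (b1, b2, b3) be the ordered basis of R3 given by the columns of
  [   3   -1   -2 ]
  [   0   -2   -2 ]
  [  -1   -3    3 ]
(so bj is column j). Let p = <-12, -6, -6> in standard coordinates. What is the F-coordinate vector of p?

<-3, 3, 0>

[p]_F is the unique c with M c = p, where M has columns b1, ..., b3.
Gaussian elimination on [M | p] yields c = (-3, 3, 0).
Check: -3b1 + 3b2 + 0·b3 = <-12, -6, -6>.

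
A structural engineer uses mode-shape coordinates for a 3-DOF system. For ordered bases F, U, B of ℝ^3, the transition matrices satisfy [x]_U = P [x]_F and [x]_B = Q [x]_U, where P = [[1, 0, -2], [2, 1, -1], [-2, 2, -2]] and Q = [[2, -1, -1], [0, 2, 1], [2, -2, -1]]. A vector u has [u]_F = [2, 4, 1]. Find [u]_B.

First [u]_U = P [u]_F = [0, 7, 2].
Then [u]_B = Q [u]_U = [-9, 16, -16].

[-9, 16, -16]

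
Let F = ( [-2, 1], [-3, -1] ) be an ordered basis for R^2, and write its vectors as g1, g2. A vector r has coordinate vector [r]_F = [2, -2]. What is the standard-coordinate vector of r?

r = M [r]_F, where M has columns g1, g2.
Carrying out the matrix-vector product, r = [2, 4].

[2, 4]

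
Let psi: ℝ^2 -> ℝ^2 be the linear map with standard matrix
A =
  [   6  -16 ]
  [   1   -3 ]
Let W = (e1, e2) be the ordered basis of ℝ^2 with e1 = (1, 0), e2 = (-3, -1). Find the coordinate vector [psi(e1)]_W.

Column 1 of [psi]_W is the W-coordinate vector of psi(e1).
In standard coordinates psi(e1) = A e1 = (6, 1).
Converting to W: (6, 1) = 3e1 - e2, so the coordinate vector is (3, -1).

(3, -1)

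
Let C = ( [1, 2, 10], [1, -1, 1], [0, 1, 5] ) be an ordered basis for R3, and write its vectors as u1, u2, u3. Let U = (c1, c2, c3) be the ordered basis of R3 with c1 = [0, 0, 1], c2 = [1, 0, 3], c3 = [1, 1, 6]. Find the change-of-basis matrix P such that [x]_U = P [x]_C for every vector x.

Column j of P is [uj]_U, since P maps C-coordinates to U-coordinates.
Expressing u1 in U: u1 = c1 - c2 + 2c3, so column 1 of P is [1, -1, 2].
Doing the same for each uj gives P = [[1, 1, 2], [-1, 2, -1], [2, -1, 1]].

[[1, 1, 2], [-1, 2, -1], [2, -1, 1]]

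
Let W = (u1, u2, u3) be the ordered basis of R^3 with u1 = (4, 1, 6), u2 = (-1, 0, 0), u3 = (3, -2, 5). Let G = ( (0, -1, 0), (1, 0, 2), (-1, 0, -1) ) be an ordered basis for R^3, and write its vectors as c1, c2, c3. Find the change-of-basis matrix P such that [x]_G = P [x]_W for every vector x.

Take x = uj: its W-coordinates are the j-th standard unit vector, so P e_j — column j of P — equals [uj]_G.
u1 = -c1 + 2c2 - 2c3, giving column 1 = (-1, 2, -2); repeating for each j gives P = [[-1, 0, 2], [2, 1, 2], [-2, 2, -1]].

[[-1, 0, 2], [2, 1, 2], [-2, 2, -1]]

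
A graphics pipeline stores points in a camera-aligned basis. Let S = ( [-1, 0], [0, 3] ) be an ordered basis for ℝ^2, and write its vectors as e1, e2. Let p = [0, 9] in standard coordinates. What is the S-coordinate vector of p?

[0, 3]

Write p = c_1 e1 + c_2 e2 and solve for the c_i.
System: -c_1 + 0c_2 = 0, 0c_1 + 3c_2 = 9; solving gives c_1 = 0, c_2 = 3.
Check: 0·e1 + 3e2 = [0, 9].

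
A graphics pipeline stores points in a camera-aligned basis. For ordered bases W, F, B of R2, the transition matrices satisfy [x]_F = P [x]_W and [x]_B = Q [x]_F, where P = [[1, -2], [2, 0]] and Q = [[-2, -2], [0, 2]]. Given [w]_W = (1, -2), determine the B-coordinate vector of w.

(-14, 4)

First [w]_F = P [w]_W = (5, 2).
Then [w]_B = Q [w]_F = (-14, 4).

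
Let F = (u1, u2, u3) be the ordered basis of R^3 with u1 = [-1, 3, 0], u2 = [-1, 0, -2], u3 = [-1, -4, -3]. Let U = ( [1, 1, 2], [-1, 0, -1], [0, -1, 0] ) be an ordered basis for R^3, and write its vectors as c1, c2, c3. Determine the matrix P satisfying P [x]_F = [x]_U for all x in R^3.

Column j of P is [uj]_U, since P maps F-coordinates to U-coordinates.
Expressing u1 in U: u1 = c1 + 2c2 - 2c3, so column 1 of P is [1, 2, -2].
Doing the same for each uj gives P = [[1, -1, -2], [2, 0, -1], [-2, -1, 2]].

[[1, -1, -2], [2, 0, -1], [-2, -1, 2]]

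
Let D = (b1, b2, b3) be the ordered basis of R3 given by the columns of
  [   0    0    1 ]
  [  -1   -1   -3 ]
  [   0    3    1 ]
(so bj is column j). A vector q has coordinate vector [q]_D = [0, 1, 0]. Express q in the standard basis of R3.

The coordinates say q = 0·b1 + b2 + 0·b3; adding the scaled basis vectors gives [0, -1, 3].

[0, -1, 3]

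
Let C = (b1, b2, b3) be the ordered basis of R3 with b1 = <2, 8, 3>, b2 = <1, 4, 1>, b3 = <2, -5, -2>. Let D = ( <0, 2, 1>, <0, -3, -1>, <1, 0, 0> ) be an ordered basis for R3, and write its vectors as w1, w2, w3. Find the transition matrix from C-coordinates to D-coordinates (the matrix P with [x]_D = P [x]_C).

[[1, -1, -1], [-2, -2, 1], [2, 1, 2]]

Let M have columns bj and N have columns wj. Then for every x, N [x]_D = x = M [x]_C, so P = N^(-1) M.
Since det N = 1, N^(-1) has integer entries; multiplying gives P = [[1, -1, -1], [-2, -2, 1], [2, 1, 2]].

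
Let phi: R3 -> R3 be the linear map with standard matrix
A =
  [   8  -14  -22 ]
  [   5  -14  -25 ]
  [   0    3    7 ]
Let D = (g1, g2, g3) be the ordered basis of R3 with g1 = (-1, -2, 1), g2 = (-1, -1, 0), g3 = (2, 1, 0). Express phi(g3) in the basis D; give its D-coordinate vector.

Column 3 of [phi]_D is the D-coordinate vector of phi(g3).
In standard coordinates phi(g3) = A g3 = (2, -4, 3).
Converting to D: (2, -4, 3) = 3g1 + g2 + 3g3, so the coordinate vector is (3, 1, 3).

(3, 1, 3)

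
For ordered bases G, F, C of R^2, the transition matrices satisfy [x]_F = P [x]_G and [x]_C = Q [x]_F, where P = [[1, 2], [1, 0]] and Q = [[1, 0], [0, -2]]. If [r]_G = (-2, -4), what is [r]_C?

Composing the changes, [r]_C = Q P [r]_G.
Q P = [[1, 2], [-2, 0]]; applying this to (-2, -4) gives (-10, 4).

(-10, 4)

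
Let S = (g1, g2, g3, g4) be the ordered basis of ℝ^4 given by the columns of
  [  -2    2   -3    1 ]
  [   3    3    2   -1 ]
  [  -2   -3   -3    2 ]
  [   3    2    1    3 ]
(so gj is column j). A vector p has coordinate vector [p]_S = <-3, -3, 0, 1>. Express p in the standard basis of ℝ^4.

The coordinates say p = -3g1 - 3g2 + 0·g3 + g4; adding the scaled basis vectors gives <1, -19, 17, -12>.

<1, -19, 17, -12>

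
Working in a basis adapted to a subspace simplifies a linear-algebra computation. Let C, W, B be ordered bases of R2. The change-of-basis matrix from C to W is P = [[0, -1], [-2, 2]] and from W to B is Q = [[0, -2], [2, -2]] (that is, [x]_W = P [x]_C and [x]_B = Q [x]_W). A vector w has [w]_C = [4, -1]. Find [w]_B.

Apply P to get W-coordinates [1, -10], then Q to get B-coordinates.
The result is [w]_B = [20, 22].

[20, 22]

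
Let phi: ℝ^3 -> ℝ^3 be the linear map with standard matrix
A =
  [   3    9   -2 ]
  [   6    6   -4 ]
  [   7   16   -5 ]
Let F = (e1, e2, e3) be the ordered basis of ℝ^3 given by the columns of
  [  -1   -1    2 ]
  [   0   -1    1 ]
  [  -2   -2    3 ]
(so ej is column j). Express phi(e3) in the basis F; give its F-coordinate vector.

(0, -3, 3)

Compute phi(e3) = A e3 = (9, 6, 15) in standard coordinates.
Then write this in F-coordinates: solve for y in y_1 e1 + ... + y_3 e3 = (9, 6, 15).
This gives y = (0, -3, 3), which is column 3 of [phi]_F.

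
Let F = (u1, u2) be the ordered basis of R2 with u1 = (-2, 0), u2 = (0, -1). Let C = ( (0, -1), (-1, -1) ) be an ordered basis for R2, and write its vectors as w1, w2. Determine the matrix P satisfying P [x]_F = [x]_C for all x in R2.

[[-2, 1], [2, 0]]

Column j of P is [uj]_C, since P maps F-coordinates to C-coordinates.
Expressing u1 in C: u1 = -2w1 + 2w2, so column 1 of P is (-2, 2).
Doing the same for each uj gives P = [[-2, 1], [2, 0]].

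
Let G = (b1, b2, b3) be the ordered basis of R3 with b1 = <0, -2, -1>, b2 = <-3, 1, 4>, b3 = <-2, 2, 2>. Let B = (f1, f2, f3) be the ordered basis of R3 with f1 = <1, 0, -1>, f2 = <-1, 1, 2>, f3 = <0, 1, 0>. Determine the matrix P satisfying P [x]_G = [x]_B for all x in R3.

Column j of P is [bj]_B, since P maps G-coordinates to B-coordinates.
Expressing b1 in B: b1 = -f1 - f2 - f3, so column 1 of P is <-1, -1, -1>.
Doing the same for each bj gives P = [[-1, -2, -2], [-1, 1, 0], [-1, 0, 2]].

[[-1, -2, -2], [-1, 1, 0], [-1, 0, 2]]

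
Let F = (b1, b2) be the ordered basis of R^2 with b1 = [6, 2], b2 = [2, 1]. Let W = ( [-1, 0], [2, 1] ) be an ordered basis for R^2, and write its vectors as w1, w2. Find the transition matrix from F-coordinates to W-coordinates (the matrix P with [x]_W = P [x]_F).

Take x = bj: its F-coordinates are the j-th standard unit vector, so P e_j — column j of P — equals [bj]_W.
b1 = -2w1 + 2w2, giving column 1 = [-2, 2]; repeating for each j gives P = [[-2, 0], [2, 1]].

[[-2, 0], [2, 1]]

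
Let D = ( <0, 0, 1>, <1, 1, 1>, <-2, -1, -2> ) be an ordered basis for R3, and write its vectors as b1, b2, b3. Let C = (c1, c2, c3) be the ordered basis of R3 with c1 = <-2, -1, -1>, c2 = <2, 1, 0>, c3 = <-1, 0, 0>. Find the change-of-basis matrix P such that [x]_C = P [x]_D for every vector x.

Let M have columns bj and N have columns cj. Then for every x, N [x]_C = x = M [x]_D, so P = N^(-1) M.
Since det N = -1, N^(-1) has integer entries; multiplying gives P = [[-1, -1, 2], [-1, 0, 1], [0, 1, 0]].

[[-1, -1, 2], [-1, 0, 1], [0, 1, 0]]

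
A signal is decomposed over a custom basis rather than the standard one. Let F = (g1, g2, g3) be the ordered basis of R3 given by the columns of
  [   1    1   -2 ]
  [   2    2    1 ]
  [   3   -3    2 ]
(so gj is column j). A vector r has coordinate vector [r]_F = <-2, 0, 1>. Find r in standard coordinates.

<-4, -3, -4>

The coordinates say r = -2g1 + 0·g2 + g3; adding the scaled basis vectors gives <-4, -3, -4>.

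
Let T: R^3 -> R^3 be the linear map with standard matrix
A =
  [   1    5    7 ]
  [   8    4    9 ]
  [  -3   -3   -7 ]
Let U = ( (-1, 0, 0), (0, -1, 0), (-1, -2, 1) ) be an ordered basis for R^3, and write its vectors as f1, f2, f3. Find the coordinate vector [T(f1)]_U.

Compute T(f1) = A f1 = (-1, -8, 3) in standard coordinates.
Then write this in U-coordinates: solve for y in y_1 f1 + ... + y_3 f3 = (-1, -8, 3).
This gives y = (-2, 2, 3), which is column 1 of [T]_U.

(-2, 2, 3)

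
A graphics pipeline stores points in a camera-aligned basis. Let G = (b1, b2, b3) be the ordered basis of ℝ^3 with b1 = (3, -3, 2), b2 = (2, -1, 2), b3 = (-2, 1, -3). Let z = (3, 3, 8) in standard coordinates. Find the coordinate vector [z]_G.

(-3, 4, -2)

Write z = c_1 b1 + ... + c_3 b3 and solve for the c_i.
Solving this 3x3 system gives c = (-3, 4, -2).
Check: -3b1 + 4b2 - 2b3 = (3, 3, 8).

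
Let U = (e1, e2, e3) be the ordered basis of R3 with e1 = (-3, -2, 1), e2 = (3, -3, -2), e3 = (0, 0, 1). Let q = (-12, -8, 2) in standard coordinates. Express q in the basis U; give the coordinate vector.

Write q = c_1 e1 + ... + c_3 e3 and solve for the c_i.
Gaussian elimination on [M | q] yields c = (4, 0, -2).
Check: 4e1 + 0·e2 - 2e3 = (-12, -8, 2).

(4, 0, -2)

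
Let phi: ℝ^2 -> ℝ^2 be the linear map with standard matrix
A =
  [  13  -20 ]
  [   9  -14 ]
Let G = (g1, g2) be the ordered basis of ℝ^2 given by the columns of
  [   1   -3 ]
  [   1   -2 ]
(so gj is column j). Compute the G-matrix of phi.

[[-1, 1], [2, 0]]

The j-th column of [phi]_G is [phi(gj)]_G.
phi(g1) = A g1 = [-7, -5] = -g1 + 2g2, so column 1 is [-1, 2].
Repeating for g2 and assembling the columns gives [[-1, 1], [2, 0]].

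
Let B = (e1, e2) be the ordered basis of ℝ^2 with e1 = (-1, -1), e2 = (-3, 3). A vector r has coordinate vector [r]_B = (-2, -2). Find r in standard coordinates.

(8, -4)

r = M [r]_B, where M has columns e1, e2.
Carrying out the matrix-vector product, r = (8, -4).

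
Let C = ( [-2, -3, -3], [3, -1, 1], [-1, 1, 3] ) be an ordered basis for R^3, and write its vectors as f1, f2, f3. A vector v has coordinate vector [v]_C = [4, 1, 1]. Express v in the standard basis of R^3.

v = M [v]_C, where M has columns f1, ..., f3.
Carrying out the matrix-vector product, v = [-6, -12, -8].

[-6, -12, -8]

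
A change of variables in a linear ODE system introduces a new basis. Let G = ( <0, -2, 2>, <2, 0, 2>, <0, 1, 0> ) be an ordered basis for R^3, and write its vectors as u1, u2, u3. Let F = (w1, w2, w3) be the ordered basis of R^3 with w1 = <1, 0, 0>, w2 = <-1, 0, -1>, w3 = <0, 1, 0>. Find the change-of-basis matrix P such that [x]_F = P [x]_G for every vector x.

Let M have columns uj and N have columns wj. Then for every x, N [x]_F = x = M [x]_G, so P = N^(-1) M.
Since det N = 1, N^(-1) has integer entries; multiplying gives P = [[-2, 0, 0], [-2, -2, 0], [-2, 0, 1]].

[[-2, 0, 0], [-2, -2, 0], [-2, 0, 1]]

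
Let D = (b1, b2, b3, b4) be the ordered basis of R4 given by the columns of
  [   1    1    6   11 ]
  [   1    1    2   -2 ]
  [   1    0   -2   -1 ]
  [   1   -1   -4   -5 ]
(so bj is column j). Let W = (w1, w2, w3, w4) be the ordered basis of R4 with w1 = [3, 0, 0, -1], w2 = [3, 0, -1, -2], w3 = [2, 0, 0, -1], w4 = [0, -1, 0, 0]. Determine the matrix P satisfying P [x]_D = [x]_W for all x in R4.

[[2, -1, 0, 2], [-1, 0, 2, 1], [-1, 2, 0, 1], [-1, -1, -2, 2]]

Column j of P is [bj]_W, since P maps D-coordinates to W-coordinates.
Expressing b1 in W: b1 = 2w1 - w2 - w3 - w4, so column 1 of P is [2, -1, -1, -1].
Doing the same for each bj gives P = [[2, -1, 0, 2], [-1, 0, 2, 1], [-1, 2, 0, 1], [-1, -1, -2, 2]].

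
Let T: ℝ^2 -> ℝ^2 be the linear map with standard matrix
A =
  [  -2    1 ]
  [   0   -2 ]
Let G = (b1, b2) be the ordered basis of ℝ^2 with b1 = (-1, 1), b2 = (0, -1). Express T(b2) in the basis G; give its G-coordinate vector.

(1, -1)

Column 2 of [T]_G is the G-coordinate vector of T(b2).
In standard coordinates T(b2) = A b2 = (-1, 2).
Converting to G: (-1, 2) = b1 - b2, so the coordinate vector is (1, -1).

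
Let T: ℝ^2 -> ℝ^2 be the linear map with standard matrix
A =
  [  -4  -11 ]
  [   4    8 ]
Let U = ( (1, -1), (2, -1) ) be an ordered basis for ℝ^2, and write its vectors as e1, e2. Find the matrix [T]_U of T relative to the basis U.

The j-th column of [T]_U is [T(ej)]_U.
T(e1) = A e1 = (7, -4) = e1 + 3e2, so column 1 is (1, 3).
Repeating for e2 and assembling the columns gives [[1, -3], [3, 3]].

[[1, -3], [3, 3]]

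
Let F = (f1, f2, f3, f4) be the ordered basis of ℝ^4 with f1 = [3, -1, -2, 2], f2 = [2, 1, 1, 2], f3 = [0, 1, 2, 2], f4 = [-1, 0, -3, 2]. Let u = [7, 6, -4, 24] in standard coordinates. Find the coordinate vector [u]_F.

[u]_F is the unique c with M c = u, where M has columns f1, ..., f4.
Solving this 4x4 system gives c = (1, 4, 3, 4).
Check: f1 + 4f2 + 3f3 + 4f4 = [7, 6, -4, 24].

[1, 4, 3, 4]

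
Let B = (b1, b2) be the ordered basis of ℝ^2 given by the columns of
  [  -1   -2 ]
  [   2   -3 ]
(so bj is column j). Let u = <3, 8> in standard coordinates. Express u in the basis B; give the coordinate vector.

<1, -2>

Write u = c_1 b1 + c_2 b2 and solve for the c_i.
System: -c_1 - 2c_2 = 3, 2c_1 - 3c_2 = 8; solving gives c_1 = 1, c_2 = -2.
Check: b1 - 2b2 = <3, 8>.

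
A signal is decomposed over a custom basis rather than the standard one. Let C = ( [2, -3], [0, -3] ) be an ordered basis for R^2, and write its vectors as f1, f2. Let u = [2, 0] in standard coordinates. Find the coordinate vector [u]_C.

[u]_C is the unique c with M c = u, where M has columns f1, f2.
System: 2c_1 + 0c_2 = 2, -3c_1 - 3c_2 = 0; solving gives c_1 = 1, c_2 = -1.
Check: f1 - f2 = [2, 0].

[1, -1]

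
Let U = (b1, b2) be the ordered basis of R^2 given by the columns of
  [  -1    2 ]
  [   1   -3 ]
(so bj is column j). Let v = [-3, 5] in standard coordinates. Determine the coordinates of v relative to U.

[-1, -2]

[v]_U is the unique c with M c = v, where M has columns b1, b2.
System: -c_1 + 2c_2 = -3, c_1 - 3c_2 = 5; solving gives c_1 = -1, c_2 = -2.
Check: -b1 - 2b2 = [-3, 5].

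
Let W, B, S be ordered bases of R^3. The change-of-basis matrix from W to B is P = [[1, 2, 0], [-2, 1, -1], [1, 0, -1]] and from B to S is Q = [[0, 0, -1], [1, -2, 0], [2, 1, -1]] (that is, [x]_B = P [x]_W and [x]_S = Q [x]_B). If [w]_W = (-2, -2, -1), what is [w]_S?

Composing the changes, [w]_S = Q P [w]_W.
Q P = [[-1, 0, 1], [5, 0, 2], [-1, 5, 0]]; applying this to (-2, -2, -1) gives (1, -12, -8).

(1, -12, -8)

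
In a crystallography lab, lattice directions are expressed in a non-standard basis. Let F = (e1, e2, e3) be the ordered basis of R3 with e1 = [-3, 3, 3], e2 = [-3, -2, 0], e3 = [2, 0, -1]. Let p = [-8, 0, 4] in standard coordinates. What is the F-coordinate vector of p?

Write p = c_1 e1 + ... + c_3 e3 and solve for the c_i.
Solving this 3x3 system gives c = (0, 0, -4).
Check: 0·e1 + 0·e2 - 4e3 = [-8, 0, 4].

[0, 0, -4]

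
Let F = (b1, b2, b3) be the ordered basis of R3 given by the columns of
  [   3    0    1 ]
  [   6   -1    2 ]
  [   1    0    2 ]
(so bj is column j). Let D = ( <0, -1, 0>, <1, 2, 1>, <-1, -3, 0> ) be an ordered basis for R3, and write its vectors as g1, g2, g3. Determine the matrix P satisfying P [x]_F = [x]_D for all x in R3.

[[2, 1, -1], [1, 0, 2], [-2, 0, 1]]

Let M have columns bj and N have columns gj. Then for every x, N [x]_D = x = M [x]_F, so P = N^(-1) M.
Since det N = 1, N^(-1) has integer entries; multiplying gives P = [[2, 1, -1], [1, 0, 2], [-2, 0, 1]].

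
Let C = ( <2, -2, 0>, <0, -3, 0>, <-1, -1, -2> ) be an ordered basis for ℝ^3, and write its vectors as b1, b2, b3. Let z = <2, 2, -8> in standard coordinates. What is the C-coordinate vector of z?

<3, -4, 4>

We seek scalars with c_1 b1 + ... + c_3 b3 = z; equivalently solve M c = z where the columns of M are b1, ..., b3.
Gaussian elimination on [M | z] yields c = (3, -4, 4).
Check: 3b1 - 4b2 + 4b3 = <2, 2, -8>.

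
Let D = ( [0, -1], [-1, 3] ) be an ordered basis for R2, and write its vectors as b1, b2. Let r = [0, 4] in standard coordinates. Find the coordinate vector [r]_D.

We seek scalars with c_1 b1 + c_2 b2 = r; equivalently solve M c = r where the columns of M are b1, b2.
System: 0c_1 - c_2 = 0, -c_1 + 3c_2 = 4; solving gives c_1 = -4, c_2 = 0.
Check: -4b1 + 0·b2 = [0, 4].

[-4, 0]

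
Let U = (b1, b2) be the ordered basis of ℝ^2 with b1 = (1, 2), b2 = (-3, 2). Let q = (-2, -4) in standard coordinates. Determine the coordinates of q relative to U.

(-2, 0)

[q]_U is the unique c with M c = q, where M has columns b1, b2.
System: c_1 - 3c_2 = -2, 2c_1 + 2c_2 = -4; solving gives c_1 = -2, c_2 = 0.
Check: -2b1 + 0·b2 = (-2, -4).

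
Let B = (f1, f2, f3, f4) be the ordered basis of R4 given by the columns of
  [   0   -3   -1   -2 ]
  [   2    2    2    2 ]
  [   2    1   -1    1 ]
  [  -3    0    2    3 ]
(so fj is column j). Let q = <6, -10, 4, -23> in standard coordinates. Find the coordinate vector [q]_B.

We seek scalars with c_1 f1 + ... + c_4 f4 = q; equivalently solve M c = q where the columns of M are f1, ..., f4.
Row-reducing the augmented matrix [M | q] gives c = (1, 2, -4, -4).
Check: f1 + 2f2 - 4f3 - 4f4 = <6, -10, 4, -23>.

<1, 2, -4, -4>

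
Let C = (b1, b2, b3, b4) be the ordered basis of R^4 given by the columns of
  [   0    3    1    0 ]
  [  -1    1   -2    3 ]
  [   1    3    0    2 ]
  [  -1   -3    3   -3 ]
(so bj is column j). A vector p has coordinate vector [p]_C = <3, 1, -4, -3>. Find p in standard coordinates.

<-1, -3, 0, -9>

p = M [p]_C, where M has columns b1, ..., b4.
Carrying out the matrix-vector product, p = <-1, -3, 0, -9>.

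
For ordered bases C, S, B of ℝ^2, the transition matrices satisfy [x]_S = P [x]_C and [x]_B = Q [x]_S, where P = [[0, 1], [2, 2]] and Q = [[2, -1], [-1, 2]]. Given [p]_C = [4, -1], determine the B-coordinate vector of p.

Apply P to get S-coordinates [-1, 6], then Q to get B-coordinates.
The result is [p]_B = [-8, 13].

[-8, 13]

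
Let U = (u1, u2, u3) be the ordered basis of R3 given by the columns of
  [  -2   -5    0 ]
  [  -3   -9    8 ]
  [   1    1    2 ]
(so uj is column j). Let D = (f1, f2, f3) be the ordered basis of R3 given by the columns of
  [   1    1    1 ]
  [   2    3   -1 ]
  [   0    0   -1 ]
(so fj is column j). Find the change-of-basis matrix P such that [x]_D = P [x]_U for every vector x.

[[1, -2, 0], [-2, -2, 2], [-1, -1, -2]]

Take x = uj: its U-coordinates are the j-th standard unit vector, so P e_j — column j of P — equals [uj]_D.
u1 = f1 - 2f2 - f3, giving column 1 = (1, -2, -1); repeating for each j gives P = [[1, -2, 0], [-2, -2, 2], [-1, -1, -2]].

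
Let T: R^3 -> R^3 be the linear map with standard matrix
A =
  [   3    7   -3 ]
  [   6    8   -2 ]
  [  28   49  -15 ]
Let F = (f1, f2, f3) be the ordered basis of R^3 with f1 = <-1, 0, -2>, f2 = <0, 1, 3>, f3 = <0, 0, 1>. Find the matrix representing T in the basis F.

[[-3, 2, 3], [-2, 2, -2], [2, 2, -3]]

The j-th column of [T]_F is [T(fj)]_F.
T(f1) = A f1 = <3, -2, 2> = -3f1 - 2f2 + 2f3, so column 1 is <-3, -2, 2>.
Repeating for f2, f3 and assembling the columns gives [[-3, 2, 3], [-2, 2, -2], [2, 2, -3]].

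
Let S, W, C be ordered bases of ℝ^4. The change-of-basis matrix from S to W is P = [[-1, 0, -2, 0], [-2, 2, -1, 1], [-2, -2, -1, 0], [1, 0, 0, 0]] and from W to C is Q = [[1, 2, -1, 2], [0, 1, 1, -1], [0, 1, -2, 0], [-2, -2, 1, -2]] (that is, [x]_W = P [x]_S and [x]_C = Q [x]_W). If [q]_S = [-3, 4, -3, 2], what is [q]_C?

[40, 23, 17, -49]

Composing the changes, [q]_C = Q P [q]_S.
Q P = [[-1, 6, -3, 2], [-5, 0, -2, 1], [2, 6, 1, 1], [2, -6, 5, -2]]; applying this to [-3, 4, -3, 2] gives [40, 23, 17, -49].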